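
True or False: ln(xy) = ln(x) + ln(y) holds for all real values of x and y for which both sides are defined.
True.

Claim: ln(xy) = ln(x) + ln(y).
Reasoning: Both sides are simultaneously defined only when x, y > 0. Write x = e^p, y = e^q (p = ln x, q = ln y). Then xy = e^p · e^q = e^(p+q), so ln(xy) = p + q = ln(x) + ln(y).
So the two sides agree for all real values of x and y for which both sides are defined.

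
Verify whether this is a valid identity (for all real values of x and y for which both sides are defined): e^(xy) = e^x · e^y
Claim: e^(xy) = e^x · e^y.
Test a specific point where both sides are defined: x = -3, y = 3.
LHS = e^(xy) ≈ 0.0001
RHS = e^x · e^y ≈ 1.0000
Since 0.0001 ≠ 1.0000, the equation fails at this point, so it cannot hold for all real values of x and y for which both sides are defined.
e^x · e^y = e^(x+y), not e^(xy).

Conclusion: No, this is NOT an identity.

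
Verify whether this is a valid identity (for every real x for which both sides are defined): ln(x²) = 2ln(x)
Yes, this is an identity.

Claim: ln(x²) = 2ln(x).
Reasoning: The right side requires x > 0. For x > 0, x² = (e^(ln x))² = e^(2ln x), so ln(x²) = 2ln(x). (For x < 0 the right side is undefined, so those values are outside the claim.)
So the two sides agree for every real x for which both sides are defined.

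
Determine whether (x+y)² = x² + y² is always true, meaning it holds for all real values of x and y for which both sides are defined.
No, this is NOT an identity.

Claim: (x+y)² = x² + y².
Test a specific point where both sides are defined: x = -2, y = 5.
LHS = (x+y)² ≈ 9.0000
RHS = x² + y² ≈ 29.0000
Since 9.0000 ≠ 29.0000, the equation fails at this point, so it cannot hold for all real values of x and y for which both sides are defined.
The correct expansion is (x+y)² = x² + 2xy + y²; the cross term 2xy is missing.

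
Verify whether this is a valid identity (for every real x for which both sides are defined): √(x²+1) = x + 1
Claim: √(x²+1) = x + 1.
Test a specific point where both sides are defined: x = -1.
LHS = √(x²+1) ≈ 1.4142
RHS = x + 1 ≈ 0.0000
Since 1.4142 ≠ 0.0000, the equation fails at this point, so it cannot hold for every real x for which both sides are defined.
(x+1)² = x² + 2x + 1 ≠ x² + 1 unless x = 0.

Conclusion: No, this is NOT an identity.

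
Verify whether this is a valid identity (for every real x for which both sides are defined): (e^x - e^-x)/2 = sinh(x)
Claim: (e^x - e^-x)/2 = sinh(x).
Reasoning: This is exactly the definition of the hyperbolic sine: sinh(x) := (e^x - e^-x)/2.
So the two sides agree for every real x for which both sides are defined.

Conclusion: Yes, this is an identity.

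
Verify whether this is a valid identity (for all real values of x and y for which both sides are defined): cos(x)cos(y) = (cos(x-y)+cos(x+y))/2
Yes, this is an identity.

Claim: cos(x)cos(y) = (cos(x-y)+cos(x+y))/2.
Reasoning: cos(x-y) = cos(x)cos(y) + sin(x)sin(y) and cos(x+y) = cos(x)cos(y) - sin(x)sin(y). Adding, cos(x-y) + cos(x+y) = 2cos(x)cos(y); divide by 2.
So the two sides agree for all real values of x and y for which both sides are defined.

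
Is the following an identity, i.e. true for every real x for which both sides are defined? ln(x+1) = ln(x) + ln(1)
Claim: ln(x+1) = ln(x) + ln(1).
Test a specific point where both sides are defined: x = 5.
LHS = ln(x+1) ≈ 1.7918
RHS = ln(x) + ln(1) ≈ 1.6094
Since 1.7918 ≠ 1.6094, the equation fails at this point, so it cannot hold for every real x for which both sides are defined.
ln(1) = 0, so the right side is just ln(x), which differs from ln(x+1).

Conclusion: No, this is NOT an identity.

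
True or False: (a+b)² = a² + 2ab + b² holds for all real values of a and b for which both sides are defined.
Claim: (a+b)² = a² + 2ab + b².
Reasoning: Expand: (a+b)² = (a+b)(a+b) = a·a + a·b + b·a + b·b = a² + 2ab + b².
So the two sides agree for all real values of a and b for which both sides are defined.

Conclusion: True.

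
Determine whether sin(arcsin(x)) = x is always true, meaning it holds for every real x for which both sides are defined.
Yes, this is an identity.

Claim: sin(arcsin(x)) = x.
Reasoning: For -1 ≤ x ≤ 1 (where arcsin is defined), arcsin(x) is by definition an angle whose sine equals x. Taking the sine of that angle returns x. (Note the other order, arcsin(sin x) = x, is NOT an identity.)
So the two sides agree for every real x for which both sides are defined.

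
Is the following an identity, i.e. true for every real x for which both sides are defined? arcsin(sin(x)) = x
No, this is NOT an identity.

Claim: arcsin(sin(x)) = x.
Test a specific point where both sides are defined: x = 2π/3.
LHS = arcsin(sin(x)) ≈ 1.0472
RHS = x ≈ 2.0944
Since 1.0472 ≠ 2.0944, the equation fails at this point, so it cannot hold for every real x for which both sides are defined.
arcsin only returns values in [-π/2, π/2], so arcsin(sin(x)) = x holds only for x in that interval, not for all real x.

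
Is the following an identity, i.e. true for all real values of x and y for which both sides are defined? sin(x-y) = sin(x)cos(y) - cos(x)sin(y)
Yes, this is an identity.

Claim: sin(x-y) = sin(x)cos(y) - cos(x)sin(y).
Reasoning: Replace y by -y in sin(x+y) = sin(x)cos(y) + cos(x)sin(y) and use cos(-y) = cos(y), sin(-y) = -sin(y): sin(x-y) = sin(x)cos(y) - cos(x)sin(y).
So the two sides agree for all real values of x and y for which both sides are defined.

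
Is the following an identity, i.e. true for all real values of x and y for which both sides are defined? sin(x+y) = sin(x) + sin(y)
Claim: sin(x+y) = sin(x) + sin(y).
Test a specific point where both sides are defined: x = 3π/4, y = -π/4.
LHS = sin(x+y) ≈ 1.0000
RHS = sin(x) + sin(y) ≈ 0.0000
Since 1.0000 ≠ 0.0000, the equation fails at this point, so it cannot hold for all real values of x and y for which both sides are defined.
The correct expansion is sin(x+y) = sin(x)cos(y) + cos(x)sin(y); sine is not additive.

Conclusion: No, this is NOT an identity.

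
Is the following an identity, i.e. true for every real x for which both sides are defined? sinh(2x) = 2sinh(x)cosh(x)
Claim: sinh(2x) = 2sinh(x)cosh(x).
Reasoning: 2sinh(x)cosh(x) = 2 · (e^x - e^-x)/2 · (e^x + e^-x)/2 = (e^(2x) - e^(-2x))/2 = sinh(2x).
So the two sides agree for every real x for which both sides are defined.

Conclusion: Yes, this is an identity.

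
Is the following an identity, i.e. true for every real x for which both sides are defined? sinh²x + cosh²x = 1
No, this is NOT an identity.

Claim: sinh²x + cosh²x = 1.
Test a specific point where both sides are defined: x = -2.
LHS = sinh²x + cosh²x ≈ 27.3082
RHS = 1 ≈ 1.0000
Since 27.3082 ≠ 1.0000, the equation fails at this point, so it cannot hold for every real x for which both sides are defined.
The correct hyperbolic identity is cosh²x - sinh²x = 1 (a difference); the sum sinh²x + cosh²x equals cosh(2x).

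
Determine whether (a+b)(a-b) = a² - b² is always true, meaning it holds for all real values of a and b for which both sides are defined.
Claim: (a+b)(a-b) = a² - b².
Reasoning: Expand: (a+b)(a-b) = a² - ab + ba - b² = a² - b² (the cross terms cancel).
So the two sides agree for all real values of a and b for which both sides are defined.

Conclusion: Yes, this is an identity.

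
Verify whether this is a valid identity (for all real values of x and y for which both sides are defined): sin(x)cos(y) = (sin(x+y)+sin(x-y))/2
Yes, this is an identity.

Claim: sin(x)cos(y) = (sin(x+y)+sin(x-y))/2.
Reasoning: sin(x+y) = sin(x)cos(y) + cos(x)sin(y) and sin(x-y) = sin(x)cos(y) - cos(x)sin(y). Adding, sin(x+y) + sin(x-y) = 2sin(x)cos(y); divide by 2.
So the two sides agree for all real values of x and y for which both sides are defined.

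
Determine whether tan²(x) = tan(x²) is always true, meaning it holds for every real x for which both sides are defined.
No, this is NOT an identity.

Claim: tan²(x) = tan(x²).
Test a specific point where both sides are defined: x = -π/4.
LHS = tan²(x) ≈ 1.0000
RHS = tan(x²) ≈ 0.7092
Since 1.0000 ≠ 0.7092, the equation fails at this point, so it cannot hold for every real x for which both sides are defined.
tan²(x) means (tan x)², squaring the output; tan(x²) squares the input. These are different functions.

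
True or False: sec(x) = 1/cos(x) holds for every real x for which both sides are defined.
True.

Claim: sec(x) = 1/cos(x).
Reasoning: sec(x) is by definition the reciprocal of cos(x), wherever cos(x) ≠ 0.
So the two sides agree for every real x for which both sides are defined.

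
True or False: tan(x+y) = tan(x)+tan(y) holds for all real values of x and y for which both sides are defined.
False.

Claim: tan(x+y) = tan(x)+tan(y).
Test a specific point where both sides are defined: x = π/6, y = -π/3.
LHS = tan(x+y) ≈ -0.5774
RHS = tan(x)+tan(y) ≈ -1.1547
Since -0.5774 ≠ -1.1547, the equation fails at this point, so it cannot hold for all real values of x and y for which both sides are defined.
The correct formula is tan(x+y) = (tan(x) + tan(y))/(1 - tan(x)tan(y)).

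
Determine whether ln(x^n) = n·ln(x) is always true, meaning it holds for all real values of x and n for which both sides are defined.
Yes, this is an identity.

Claim: ln(x^n) = n·ln(x).
Reasoning: The right side requires x > 0. For x > 0, x^n = (e^(ln x))^n = e^(n·ln x), so taking ln of both sides gives ln(x^n) = n·ln(x).
So the two sides agree for all real values of x and n for which both sides are defined.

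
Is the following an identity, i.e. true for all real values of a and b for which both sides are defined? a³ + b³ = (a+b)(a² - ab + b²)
Claim: a³ + b³ = (a+b)(a² - ab + b²).
Reasoning: Expand the right side: (a+b)(a² - ab + b²) = a³ - a²b + ab² + a²b - ab² + b³ = a³ + b³ (the middle terms cancel in pairs).
So the two sides agree for all real values of a and b for which both sides are defined.

Conclusion: Yes, this is an identity.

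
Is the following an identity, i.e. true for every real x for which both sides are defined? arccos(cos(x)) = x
Claim: arccos(cos(x)) = x.
Test a specific point where both sides are defined: x = -π/2.
LHS = arccos(cos(x)) ≈ 1.5708
RHS = x ≈ -1.5708
Since 1.5708 ≠ -1.5708, the equation fails at this point, so it cannot hold for every real x for which both sides are defined.
arccos only returns values in [0, π], so arccos(cos(x)) = x holds only for x in that interval, not for all real x.

Conclusion: No, this is NOT an identity.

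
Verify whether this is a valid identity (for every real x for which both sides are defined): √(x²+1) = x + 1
Claim: √(x²+1) = x + 1.
Test a specific point where both sides are defined: x = 4.
LHS = √(x²+1) ≈ 4.1231
RHS = x + 1 ≈ 5.0000
Since 4.1231 ≠ 5.0000, the equation fails at this point, so it cannot hold for every real x for which both sides are defined.
(x+1)² = x² + 2x + 1 ≠ x² + 1 unless x = 0.

Conclusion: No, this is NOT an identity.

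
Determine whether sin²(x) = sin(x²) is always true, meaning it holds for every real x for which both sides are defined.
No, this is NOT an identity.

Claim: sin²(x) = sin(x²).
Test a specific point where both sides are defined: x = π/3.
LHS = sin²(x) ≈ 0.7500
RHS = sin(x²) ≈ 0.8897
Since 0.7500 ≠ 0.8897, the equation fails at this point, so it cannot hold for every real x for which both sides are defined.
sin²(x) means (sin x)², squaring the output; sin(x²) squares the input. These are different functions.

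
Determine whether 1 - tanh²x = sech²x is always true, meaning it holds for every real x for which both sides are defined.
Yes, this is an identity.

Claim: 1 - tanh²x = sech²x.
Reasoning: Divide cosh²x - sinh²x = 1 through by cosh²x (never zero): 1 - tanh²x = 1/cosh²x = sech²x.
So the two sides agree for every real x for which both sides are defined.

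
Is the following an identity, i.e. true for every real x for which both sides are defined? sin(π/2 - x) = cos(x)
Yes, this is an identity.

Claim: sin(π/2 - x) = cos(x).
Reasoning: Use sin(u - v) = sin(u)cos(v) - cos(u)sin(v) with u = π/2, v = x: sin(π/2)cos(x) - cos(π/2)sin(x) = 1·cos(x) - 0·sin(x) = cos(x).
So the two sides agree for every real x for which both sides are defined.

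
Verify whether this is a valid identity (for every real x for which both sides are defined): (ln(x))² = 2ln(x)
Claim: (ln(x))² = 2ln(x).
Test a specific point where both sides are defined: x = 2.
LHS = (ln(x))² ≈ 0.4805
RHS = 2ln(x) ≈ 1.3863
Since 0.4805 ≠ 1.3863, the equation fails at this point, so it cannot hold for every real x for which both sides are defined.
2ln(x) equals ln(x²), which is not the same as (ln x)².

Conclusion: No, this is NOT an identity.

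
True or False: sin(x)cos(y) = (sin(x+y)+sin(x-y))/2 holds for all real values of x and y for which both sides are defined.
Claim: sin(x)cos(y) = (sin(x+y)+sin(x-y))/2.
Reasoning: sin(x+y) = sin(x)cos(y) + cos(x)sin(y) and sin(x-y) = sin(x)cos(y) - cos(x)sin(y). Adding, sin(x+y) + sin(x-y) = 2sin(x)cos(y); divide by 2.
So the two sides agree for all real values of x and y for which both sides are defined.

Conclusion: True.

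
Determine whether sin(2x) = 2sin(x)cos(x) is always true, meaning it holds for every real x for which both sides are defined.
Claim: sin(2x) = 2sin(x)cos(x).
Reasoning: Put y = x in the addition formula sin(x+y) = sin(x)cos(y) + cos(x)sin(y): sin(2x) = sin(x)cos(x) + cos(x)sin(x) = 2sin(x)cos(x).
So the two sides agree for every real x for which both sides are defined.

Conclusion: Yes, this is an identity.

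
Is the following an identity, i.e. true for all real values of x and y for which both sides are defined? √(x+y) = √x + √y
Claim: √(x+y) = √x + √y.
Test a specific point where both sides are defined: x = 4, y = 1/2.
LHS = √(x+y) ≈ 2.1213
RHS = √x + √y ≈ 2.7071
Since 2.1213 ≠ 2.7071, the equation fails at this point, so it cannot hold for all real values of x and y for which both sides are defined.
Squaring the right side gives x + 2√(xy) + y, not x + y.

Conclusion: No, this is NOT an identity.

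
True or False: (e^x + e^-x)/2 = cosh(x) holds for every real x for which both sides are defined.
True.

Claim: (e^x + e^-x)/2 = cosh(x).
Reasoning: This is exactly the definition of the hyperbolic cosine: cosh(x) := (e^x + e^-x)/2.
So the two sides agree for every real x for which both sides are defined.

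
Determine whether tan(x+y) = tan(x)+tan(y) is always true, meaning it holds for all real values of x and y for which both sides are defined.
Claim: tan(x+y) = tan(x)+tan(y).
Test a specific point where both sides are defined: x = -π/6, y = -π/4.
LHS = tan(x+y) ≈ -3.7321
RHS = tan(x)+tan(y) ≈ -1.5774
Since -3.7321 ≠ -1.5774, the equation fails at this point, so it cannot hold for all real values of x and y for which both sides are defined.
The correct formula is tan(x+y) = (tan(x) + tan(y))/(1 - tan(x)tan(y)).

Conclusion: No, this is NOT an identity.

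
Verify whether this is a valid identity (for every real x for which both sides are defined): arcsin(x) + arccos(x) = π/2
Claim: arcsin(x) + arccos(x) = π/2.
Reasoning: Both sides are defined for -1 ≤ x ≤ 1. Let θ = arcsin(x), so sin θ = x and θ ∈ [-π/2, π/2]. Then cos(π/2 - θ) = sin θ = x and π/2 - θ ∈ [0, π], which is exactly the range of arccos, so arccos(x) = π/2 - θ. Adding: arcsin(x) + arccos(x) = θ + (π/2 - θ) = π/2.
So the two sides agree for every real x for which both sides are defined.

Conclusion: Yes, this is an identity.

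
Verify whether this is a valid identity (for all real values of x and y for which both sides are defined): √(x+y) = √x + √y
No, this is NOT an identity.

Claim: √(x+y) = √x + √y.
Test a specific point where both sides are defined: x = 1/2, y = 3/2.
LHS = √(x+y) ≈ 1.4142
RHS = √x + √y ≈ 1.9319
Since 1.4142 ≠ 1.9319, the equation fails at this point, so it cannot hold for all real values of x and y for which both sides are defined.
Squaring the right side gives x + 2√(xy) + y, not x + y.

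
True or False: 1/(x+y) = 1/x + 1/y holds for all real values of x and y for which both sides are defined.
Claim: 1/(x+y) = 1/x + 1/y.
Test a specific point where both sides are defined: x = 3/2, y = -1.
LHS = 1/(x+y) ≈ 2.0000
RHS = 1/x + 1/y ≈ -0.3333
Since 2.0000 ≠ -0.3333, the equation fails at this point, so it cannot hold for all real values of x and y for which both sides are defined.
1/x + 1/y = (x+y)/(xy), which is not 1/(x+y).

Conclusion: False.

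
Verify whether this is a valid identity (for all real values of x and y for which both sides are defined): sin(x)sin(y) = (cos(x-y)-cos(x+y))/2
Yes, this is an identity.

Claim: sin(x)sin(y) = (cos(x-y)-cos(x+y))/2.
Reasoning: cos(x-y) = cos(x)cos(y) + sin(x)sin(y) and cos(x+y) = cos(x)cos(y) - sin(x)sin(y). Subtracting, cos(x-y) - cos(x+y) = 2sin(x)sin(y); divide by 2.
So the two sides agree for all real values of x and y for which both sides are defined.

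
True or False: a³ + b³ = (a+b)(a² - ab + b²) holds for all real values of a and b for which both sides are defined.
Claim: a³ + b³ = (a+b)(a² - ab + b²).
Reasoning: Expand the right side: (a+b)(a² - ab + b²) = a³ - a²b + ab² + a²b - ab² + b³ = a³ + b³ (the middle terms cancel in pairs).
So the two sides agree for all real values of a and b for which both sides are defined.

Conclusion: True.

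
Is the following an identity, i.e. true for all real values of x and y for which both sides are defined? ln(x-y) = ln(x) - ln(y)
No, this is NOT an identity.

Claim: ln(x-y) = ln(x) - ln(y).
Test a specific point where both sides are defined: x = 3/2, y = 1.
LHS = ln(x-y) ≈ -0.6931
RHS = ln(x) - ln(y) ≈ 0.4055
Since -0.6931 ≠ 0.4055, the equation fails at this point, so it cannot hold for all real values of x and y for which both sides are defined.
ln(x) - ln(y) = ln(x/y), not ln(x-y).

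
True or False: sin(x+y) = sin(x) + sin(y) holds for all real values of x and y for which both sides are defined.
False.

Claim: sin(x+y) = sin(x) + sin(y).
Test a specific point where both sides are defined: x = π, y = -π/6.
LHS = sin(x+y) ≈ 0.5000
RHS = sin(x) + sin(y) ≈ -0.5000
Since 0.5000 ≠ -0.5000, the equation fails at this point, so it cannot hold for all real values of x and y for which both sides are defined.
The correct expansion is sin(x+y) = sin(x)cos(y) + cos(x)sin(y); sine is not additive.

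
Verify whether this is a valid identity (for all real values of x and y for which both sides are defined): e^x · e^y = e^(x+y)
Claim: e^x · e^y = e^(x+y).
Reasoning: This is the law of exponents for a common base: multiplying powers adds exponents. E.g. from the series, (Σ x^j/j!)(Σ y^k/k!) = Σ_m (Σ_{j+k=m} x^j y^k/(j!k!)) = Σ_m (x+y)^m/m! by the binomial theorem.
So the two sides agree for all real values of x and y for which both sides are defined.

Conclusion: Yes, this is an identity.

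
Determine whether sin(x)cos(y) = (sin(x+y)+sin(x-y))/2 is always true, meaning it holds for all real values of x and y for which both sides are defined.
Yes, this is an identity.

Claim: sin(x)cos(y) = (sin(x+y)+sin(x-y))/2.
Reasoning: sin(x+y) = sin(x)cos(y) + cos(x)sin(y) and sin(x-y) = sin(x)cos(y) - cos(x)sin(y). Adding, sin(x+y) + sin(x-y) = 2sin(x)cos(y); divide by 2.
So the two sides agree for all real values of x and y for which both sides are defined.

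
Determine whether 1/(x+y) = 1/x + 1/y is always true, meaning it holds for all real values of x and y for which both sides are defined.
Claim: 1/(x+y) = 1/x + 1/y.
Test a specific point where both sides are defined: x = 4, y = 3/2.
LHS = 1/(x+y) ≈ 0.1818
RHS = 1/x + 1/y ≈ 0.9167
Since 0.1818 ≠ 0.9167, the equation fails at this point, so it cannot hold for all real values of x and y for which both sides are defined.
1/x + 1/y = (x+y)/(xy), which is not 1/(x+y).

Conclusion: No, this is NOT an identity.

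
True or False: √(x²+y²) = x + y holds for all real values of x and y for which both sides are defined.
Claim: √(x²+y²) = x + y.
Test a specific point where both sides are defined: x = 5, y = 3/2.
LHS = √(x²+y²) ≈ 5.2202
RHS = x + y ≈ 6.5000
Since 5.2202 ≠ 6.5000, the equation fails at this point, so it cannot hold for all real values of x and y for which both sides are defined.
(x+y)² = x² + 2xy + y², not x² + y², so the square root does not split this way.

Conclusion: False.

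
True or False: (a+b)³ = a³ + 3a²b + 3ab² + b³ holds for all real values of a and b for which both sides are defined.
True.

Claim: (a+b)³ = a³ + 3a²b + 3ab² + b³.
Reasoning: (a+b)³ = (a+b)(a+b)² = (a+b)(a² + 2ab + b²) = a³ + 2a²b + ab² + a²b + 2ab² + b³ = a³ + 3a²b + 3ab² + b³.
So the two sides agree for all real values of a and b for which both sides are defined.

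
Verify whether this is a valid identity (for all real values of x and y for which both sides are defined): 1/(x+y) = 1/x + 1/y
No, this is NOT an identity.

Claim: 1/(x+y) = 1/x + 1/y.
Test a specific point where both sides are defined: x = -3, y = 3/2.
LHS = 1/(x+y) ≈ -0.6667
RHS = 1/x + 1/y ≈ 0.3333
Since -0.6667 ≠ 0.3333, the equation fails at this point, so it cannot hold for all real values of x and y for which both sides are defined.
1/x + 1/y = (x+y)/(xy), which is not 1/(x+y).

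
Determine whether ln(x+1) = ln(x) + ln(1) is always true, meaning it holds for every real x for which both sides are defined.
No, this is NOT an identity.

Claim: ln(x+1) = ln(x) + ln(1).
Test a specific point where both sides are defined: x = 3/2.
LHS = ln(x+1) ≈ 0.9163
RHS = ln(x) + ln(1) ≈ 0.4055
Since 0.9163 ≠ 0.4055, the equation fails at this point, so it cannot hold for every real x for which both sides are defined.
ln(1) = 0, so the right side is just ln(x), which differs from ln(x+1).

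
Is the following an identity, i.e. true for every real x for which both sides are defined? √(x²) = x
No, this is NOT an identity.

Claim: √(x²) = x.
Test a specific point where both sides are defined: x = -3.
LHS = √(x²) ≈ 3.0000
RHS = x ≈ -3.0000
Since 3.0000 ≠ -3.0000, the equation fails at this point, so it cannot hold for every real x for which both sides are defined.
√(x²) = |x|, which differs from x whenever x < 0 (both sides are defined for every real x).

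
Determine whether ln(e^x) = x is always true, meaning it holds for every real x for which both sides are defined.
Yes, this is an identity.

Claim: ln(e^x) = x.
Reasoning: ln is the inverse of the exponential: ln(e^x) asks for the exponent p with e^p = e^x, and since e^p is one-to-one that exponent is p = x.
So the two sides agree for every real x for which both sides are defined.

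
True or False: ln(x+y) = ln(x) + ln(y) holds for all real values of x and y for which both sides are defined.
Claim: ln(x+y) = ln(x) + ln(y).
Test a specific point where both sides are defined: x = 3, y = 2.
LHS = ln(x+y) ≈ 1.6094
RHS = ln(x) + ln(y) ≈ 1.7918
Since 1.6094 ≠ 1.7918, the equation fails at this point, so it cannot hold for all real values of x and y for which both sides are defined.
ln(x) + ln(y) = ln(xy), not ln(x+y).

Conclusion: False.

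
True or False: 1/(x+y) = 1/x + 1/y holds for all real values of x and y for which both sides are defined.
Claim: 1/(x+y) = 1/x + 1/y.
Test a specific point where both sides are defined: x = 4, y = -2.
LHS = 1/(x+y) ≈ 0.5000
RHS = 1/x + 1/y ≈ -0.2500
Since 0.5000 ≠ -0.2500, the equation fails at this point, so it cannot hold for all real values of x and y for which both sides are defined.
1/x + 1/y = (x+y)/(xy), which is not 1/(x+y).

Conclusion: False.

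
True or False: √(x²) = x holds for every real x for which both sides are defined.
Claim: √(x²) = x.
Test a specific point where both sides are defined: x = -3.
LHS = √(x²) ≈ 3.0000
RHS = x ≈ -3.0000
Since 3.0000 ≠ -3.0000, the equation fails at this point, so it cannot hold for every real x for which both sides are defined.
√(x²) = |x|, which differs from x whenever x < 0 (both sides are defined for every real x).

Conclusion: False.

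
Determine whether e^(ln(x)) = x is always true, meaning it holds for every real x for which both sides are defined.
Yes, this is an identity.

Claim: e^(ln(x)) = x.
Reasoning: For x > 0, ln(x) is by definition the exponent p such that e^p = x. Raising e to that exponent therefore returns x: e^(ln x) = x.
So the two sides agree for every real x for which both sides are defined.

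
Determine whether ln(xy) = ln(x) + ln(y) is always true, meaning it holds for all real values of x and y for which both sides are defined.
Claim: ln(xy) = ln(x) + ln(y).
Reasoning: Both sides are simultaneously defined only when x, y > 0. Write x = e^p, y = e^q (p = ln x, q = ln y). Then xy = e^p · e^q = e^(p+q), so ln(xy) = p + q = ln(x) + ln(y).
So the two sides agree for all real values of x and y for which both sides are defined.

Conclusion: Yes, this is an identity.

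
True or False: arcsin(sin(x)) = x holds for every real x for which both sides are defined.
Claim: arcsin(sin(x)) = x.
Test a specific point where both sides are defined: x = 2π/3.
LHS = arcsin(sin(x)) ≈ 1.0472
RHS = x ≈ 2.0944
Since 1.0472 ≠ 2.0944, the equation fails at this point, so it cannot hold for every real x for which both sides are defined.
arcsin only returns values in [-π/2, π/2], so arcsin(sin(x)) = x holds only for x in that interval, not for all real x.

Conclusion: False.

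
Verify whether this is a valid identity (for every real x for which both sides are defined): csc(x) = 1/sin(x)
Claim: csc(x) = 1/sin(x).
Reasoning: csc(x) is by definition the reciprocal of sin(x), wherever sin(x) ≠ 0.
So the two sides agree for every real x for which both sides are defined.

Conclusion: Yes, this is an identity.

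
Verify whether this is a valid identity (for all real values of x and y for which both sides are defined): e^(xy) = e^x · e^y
Claim: e^(xy) = e^x · e^y.
Test a specific point where both sides are defined: x = -2, y = -3.
LHS = e^(xy) ≈ 403.4288
RHS = e^x · e^y ≈ 0.0067
Since 403.4288 ≠ 0.0067, the equation fails at this point, so it cannot hold for all real values of x and y for which both sides are defined.
e^x · e^y = e^(x+y), not e^(xy).

Conclusion: No, this is NOT an identity.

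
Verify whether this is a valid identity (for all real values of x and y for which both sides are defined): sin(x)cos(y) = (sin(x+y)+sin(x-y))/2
Yes, this is an identity.

Claim: sin(x)cos(y) = (sin(x+y)+sin(x-y))/2.
Reasoning: sin(x+y) = sin(x)cos(y) + cos(x)sin(y) and sin(x-y) = sin(x)cos(y) - cos(x)sin(y). Adding, sin(x+y) + sin(x-y) = 2sin(x)cos(y); divide by 2.
So the two sides agree for all real values of x and y for which both sides are defined.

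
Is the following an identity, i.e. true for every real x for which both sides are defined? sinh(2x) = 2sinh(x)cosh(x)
Claim: sinh(2x) = 2sinh(x)cosh(x).
Reasoning: 2sinh(x)cosh(x) = 2 · (e^x - e^-x)/2 · (e^x + e^-x)/2 = (e^(2x) - e^(-2x))/2 = sinh(2x).
So the two sides agree for every real x for which both sides are defined.

Conclusion: Yes, this is an identity.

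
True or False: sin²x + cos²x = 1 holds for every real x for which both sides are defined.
True.

Claim: sin²x + cos²x = 1.
Reasoning: The point (cos x, sin x) lies on the unit circle X² + Y² = 1, so cos²x + sin²x = 1 for every real x.
So the two sides agree for every real x for which both sides are defined.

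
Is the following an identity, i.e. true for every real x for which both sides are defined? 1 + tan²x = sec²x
Claim: 1 + tan²x = sec²x.
Reasoning: Start from sin²x + cos²x = 1 and divide every term by cos²x (allowed wherever tan x and sec x are defined): tan²x + 1 = 1/cos²x = sec²x.
So the two sides agree for every real x for which both sides are defined.

Conclusion: Yes, this is an identity.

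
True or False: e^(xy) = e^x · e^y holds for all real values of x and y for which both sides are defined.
False.

Claim: e^(xy) = e^x · e^y.
Test a specific point where both sides are defined: x = 1/2, y = 4.
LHS = e^(xy) ≈ 7.3891
RHS = e^x · e^y ≈ 90.0171
Since 7.3891 ≠ 90.0171, the equation fails at this point, so it cannot hold for all real values of x and y for which both sides are defined.
e^x · e^y = e^(x+y), not e^(xy).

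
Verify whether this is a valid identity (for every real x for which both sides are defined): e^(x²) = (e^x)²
No, this is NOT an identity.

Claim: e^(x²) = (e^x)².
Test a specific point where both sides are defined: x = -1.
LHS = e^(x²) ≈ 2.7183
RHS = (e^x)² ≈ 0.1353
Since 2.7183 ≠ 0.1353, the equation fails at this point, so it cannot hold for every real x for which both sides are defined.
(e^x)² = e^(2x), and 2x ≠ x² in general.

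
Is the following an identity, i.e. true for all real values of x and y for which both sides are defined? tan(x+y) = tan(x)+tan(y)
No, this is NOT an identity.

Claim: tan(x+y) = tan(x)+tan(y).
Test a specific point where both sides are defined: x = π/3, y = π/4.
LHS = tan(x+y) ≈ -3.7321
RHS = tan(x)+tan(y) ≈ 2.7321
Since -3.7321 ≠ 2.7321, the equation fails at this point, so it cannot hold for all real values of x and y for which both sides are defined.
The correct formula is tan(x+y) = (tan(x) + tan(y))/(1 - tan(x)tan(y)).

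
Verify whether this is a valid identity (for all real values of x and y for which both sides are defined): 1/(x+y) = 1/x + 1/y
No, this is NOT an identity.

Claim: 1/(x+y) = 1/x + 1/y.
Test a specific point where both sides are defined: x = -3, y = 1.
LHS = 1/(x+y) ≈ -0.5000
RHS = 1/x + 1/y ≈ 0.6667
Since -0.5000 ≠ 0.6667, the equation fails at this point, so it cannot hold for all real values of x and y for which both sides are defined.
1/x + 1/y = (x+y)/(xy), which is not 1/(x+y).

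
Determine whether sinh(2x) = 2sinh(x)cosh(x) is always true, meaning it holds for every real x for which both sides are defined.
Yes, this is an identity.

Claim: sinh(2x) = 2sinh(x)cosh(x).
Reasoning: 2sinh(x)cosh(x) = 2 · (e^x - e^-x)/2 · (e^x + e^-x)/2 = (e^(2x) - e^(-2x))/2 = sinh(2x).
So the two sides agree for every real x for which both sides are defined.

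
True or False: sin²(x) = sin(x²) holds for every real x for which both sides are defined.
False.

Claim: sin²(x) = sin(x²).
Test a specific point where both sides are defined: x = π/4.
LHS = sin²(x) ≈ 0.5000
RHS = sin(x²) ≈ 0.5785
Since 0.5000 ≠ 0.5785, the equation fails at this point, so it cannot hold for every real x for which both sides are defined.
sin²(x) means (sin x)², squaring the output; sin(x²) squares the input. These are different functions.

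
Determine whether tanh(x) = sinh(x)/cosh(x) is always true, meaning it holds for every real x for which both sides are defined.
Yes, this is an identity.

Claim: tanh(x) = sinh(x)/cosh(x).
Reasoning: tanh(x) is defined as sinh(x)/cosh(x) = (e^x - e^-x)/(e^x + e^-x); cosh(x) ≥ 1 is never zero, so this holds for every real x.
So the two sides agree for every real x for which both sides are defined.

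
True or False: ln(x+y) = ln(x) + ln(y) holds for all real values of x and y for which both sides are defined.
False.

Claim: ln(x+y) = ln(x) + ln(y).
Test a specific point where both sides are defined: x = 1/2, y = 5.
LHS = ln(x+y) ≈ 1.7047
RHS = ln(x) + ln(y) ≈ 0.9163
Since 1.7047 ≠ 0.9163, the equation fails at this point, so it cannot hold for all real values of x and y for which both sides are defined.
ln(x) + ln(y) = ln(xy), not ln(x+y).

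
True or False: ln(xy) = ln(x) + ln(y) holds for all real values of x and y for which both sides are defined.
True.

Claim: ln(xy) = ln(x) + ln(y).
Reasoning: Both sides are simultaneously defined only when x, y > 0. Write x = e^p, y = e^q (p = ln x, q = ln y). Then xy = e^p · e^q = e^(p+q), so ln(xy) = p + q = ln(x) + ln(y).
So the two sides agree for all real values of x and y for which both sides are defined.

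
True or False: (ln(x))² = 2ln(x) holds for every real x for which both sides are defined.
Claim: (ln(x))² = 2ln(x).
Test a specific point where both sides are defined: x = 5.
LHS = (ln(x))² ≈ 2.5903
RHS = 2ln(x) ≈ 3.2189
Since 2.5903 ≠ 3.2189, the equation fails at this point, so it cannot hold for every real x for which both sides are defined.
2ln(x) equals ln(x²), which is not the same as (ln x)².

Conclusion: False.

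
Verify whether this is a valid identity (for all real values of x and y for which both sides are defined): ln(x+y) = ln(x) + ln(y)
No, this is NOT an identity.

Claim: ln(x+y) = ln(x) + ln(y).
Test a specific point where both sides are defined: x = 1, y = 2.
LHS = ln(x+y) ≈ 1.0986
RHS = ln(x) + ln(y) ≈ 0.6931
Since 1.0986 ≠ 0.6931, the equation fails at this point, so it cannot hold for all real values of x and y for which both sides are defined.
ln(x) + ln(y) = ln(xy), not ln(x+y).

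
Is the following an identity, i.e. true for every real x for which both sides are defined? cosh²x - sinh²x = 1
Yes, this is an identity.

Claim: cosh²x - sinh²x = 1.
Reasoning: With cosh(x) = (e^x + e^-x)/2 and sinh(x) = (e^x - e^-x)/2: cosh²x = (e^(2x) + 2 + e^(-2x))/4 and sinh²x = (e^(2x) - 2 + e^(-2x))/4. Subtracting leaves 4/4 = 1.
So the two sides agree for every real x for which both sides are defined.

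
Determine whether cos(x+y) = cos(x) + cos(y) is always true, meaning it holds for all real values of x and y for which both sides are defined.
Claim: cos(x+y) = cos(x) + cos(y).
Test a specific point where both sides are defined: x = 2π/3, y = -π/3.
LHS = cos(x+y) ≈ 0.5000
RHS = cos(x) + cos(y) ≈ 0.0000
Since 0.5000 ≠ 0.0000, the equation fails at this point, so it cannot hold for all real values of x and y for which both sides are defined.
The correct expansion is cos(x+y) = cos(x)cos(y) - sin(x)sin(y); cosine is not additive.

Conclusion: No, this is NOT an identity.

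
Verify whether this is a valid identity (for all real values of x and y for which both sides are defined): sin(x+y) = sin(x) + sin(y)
Claim: sin(x+y) = sin(x) + sin(y).
Test a specific point where both sides are defined: x = π, y = π/4.
LHS = sin(x+y) ≈ -0.7071
RHS = sin(x) + sin(y) ≈ 0.7071
Since -0.7071 ≠ 0.7071, the equation fails at this point, so it cannot hold for all real values of x and y for which both sides are defined.
The correct expansion is sin(x+y) = sin(x)cos(y) + cos(x)sin(y); sine is not additive.

Conclusion: No, this is NOT an identity.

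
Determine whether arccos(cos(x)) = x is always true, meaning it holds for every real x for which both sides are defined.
Claim: arccos(cos(x)) = x.
Test a specific point where both sides are defined: x = -π/6.
LHS = arccos(cos(x)) ≈ 0.5236
RHS = x ≈ -0.5236
Since 0.5236 ≠ -0.5236, the equation fails at this point, so it cannot hold for every real x for which both sides are defined.
arccos only returns values in [0, π], so arccos(cos(x)) = x holds only for x in that interval, not for all real x.

Conclusion: No, this is NOT an identity.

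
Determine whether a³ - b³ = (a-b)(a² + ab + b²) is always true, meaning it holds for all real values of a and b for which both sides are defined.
Yes, this is an identity.

Claim: a³ - b³ = (a-b)(a² + ab + b²).
Reasoning: Expand the right side: (a-b)(a² + ab + b²) = a³ + a²b + ab² - a²b - ab² - b³ = a³ - b³ (the middle terms cancel in pairs).
So the two sides agree for all real values of a and b for which both sides are defined.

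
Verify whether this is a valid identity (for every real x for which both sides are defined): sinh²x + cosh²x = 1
No, this is NOT an identity.

Claim: sinh²x + cosh²x = 1.
Test a specific point where both sides are defined: x = 2.
LHS = sinh²x + cosh²x ≈ 27.3082
RHS = 1 ≈ 1.0000
Since 27.3082 ≠ 1.0000, the equation fails at this point, so it cannot hold for every real x for which both sides are defined.
The correct hyperbolic identity is cosh²x - sinh²x = 1 (a difference); the sum sinh²x + cosh²x equals cosh(2x).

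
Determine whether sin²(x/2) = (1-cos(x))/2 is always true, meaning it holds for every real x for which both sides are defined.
Yes, this is an identity.

Claim: sin²(x/2) = (1-cos(x))/2.
Reasoning: Use cos(2θ) = 1 - 2sin²θ with θ = x/2: cos(x) = 1 - 2sin²(x/2). Solving for sin²(x/2) gives (1 - cos(x))/2.
So the two sides agree for every real x for which both sides are defined.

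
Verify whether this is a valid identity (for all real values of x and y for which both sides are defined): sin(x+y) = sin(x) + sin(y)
Claim: sin(x+y) = sin(x) + sin(y).
Test a specific point where both sides are defined: x = -π/2, y = -π/4.
LHS = sin(x+y) ≈ -0.7071
RHS = sin(x) + sin(y) ≈ -1.7071
Since -0.7071 ≠ -1.7071, the equation fails at this point, so it cannot hold for all real values of x and y for which both sides are defined.
The correct expansion is sin(x+y) = sin(x)cos(y) + cos(x)sin(y); sine is not additive.

Conclusion: No, this is NOT an identity.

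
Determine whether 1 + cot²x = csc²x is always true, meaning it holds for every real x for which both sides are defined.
Yes, this is an identity.

Claim: 1 + cot²x = csc²x.
Reasoning: Start from sin²x + cos²x = 1 and divide every term by sin²x (allowed wherever cot x and csc x are defined): 1 + cot²x = 1/sin²x = csc²x.
So the two sides agree for every real x for which both sides are defined.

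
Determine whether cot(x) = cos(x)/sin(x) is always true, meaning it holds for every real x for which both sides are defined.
Claim: cot(x) = cos(x)/sin(x).
Reasoning: cot(x) is defined as 1/tan(x) = 1/(sin(x)/cos(x)) = cos(x)/sin(x), wherever sin(x) ≠ 0.
So the two sides agree for every real x for which both sides are defined.

Conclusion: Yes, this is an identity.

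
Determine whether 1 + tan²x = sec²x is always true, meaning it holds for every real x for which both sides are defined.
Claim: 1 + tan²x = sec²x.
Reasoning: Start from sin²x + cos²x = 1 and divide every term by cos²x (allowed wherever tan x and sec x are defined): tan²x + 1 = 1/cos²x = sec²x.
So the two sides agree for every real x for which both sides are defined.

Conclusion: Yes, this is an identity.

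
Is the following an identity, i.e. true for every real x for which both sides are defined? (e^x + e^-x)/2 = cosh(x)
Yes, this is an identity.

Claim: (e^x + e^-x)/2 = cosh(x).
Reasoning: This is exactly the definition of the hyperbolic cosine: cosh(x) := (e^x + e^-x)/2.
So the two sides agree for every real x for which both sides are defined.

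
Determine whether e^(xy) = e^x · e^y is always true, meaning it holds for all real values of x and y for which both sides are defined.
Claim: e^(xy) = e^x · e^y.
Test a specific point where both sides are defined: x = 5, y = -3.
LHS = e^(xy) ≈ 0.0000
RHS = e^x · e^y ≈ 7.3891
Since 0.0000 ≠ 7.3891, the equation fails at this point, so it cannot hold for all real values of x and y for which both sides are defined.
e^x · e^y = e^(x+y), not e^(xy).

Conclusion: No, this is NOT an identity.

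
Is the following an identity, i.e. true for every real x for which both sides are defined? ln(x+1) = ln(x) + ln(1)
No, this is NOT an identity.

Claim: ln(x+1) = ln(x) + ln(1).
Test a specific point where both sides are defined: x = 3.
LHS = ln(x+1) ≈ 1.3863
RHS = ln(x) + ln(1) ≈ 1.0986
Since 1.3863 ≠ 1.0986, the equation fails at this point, so it cannot hold for every real x for which both sides are defined.
ln(1) = 0, so the right side is just ln(x), which differs from ln(x+1).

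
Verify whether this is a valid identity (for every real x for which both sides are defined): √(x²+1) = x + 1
Claim: √(x²+1) = x + 1.
Test a specific point where both sides are defined: x = 5.
LHS = √(x²+1) ≈ 5.0990
RHS = x + 1 ≈ 6.0000
Since 5.0990 ≠ 6.0000, the equation fails at this point, so it cannot hold for every real x for which both sides are defined.
(x+1)² = x² + 2x + 1 ≠ x² + 1 unless x = 0.

Conclusion: No, this is NOT an identity.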